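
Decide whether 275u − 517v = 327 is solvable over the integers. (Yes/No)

gcd(275, 517): 517 = 1·275 + 242; 275 = 1·242 + 33; 242 = 7·33 + 11; 33 = 3·11 + 0 → 11
11 does not divide 327, so a solution does not exist.

No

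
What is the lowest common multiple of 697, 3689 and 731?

6503707

697 = 17 · 41; 3689 = 7 · 17 · 31; 731 = 17 · 43
lcm takes max exponent of each prime: 7 · 17 · 31 · 41 · 43 = 6503707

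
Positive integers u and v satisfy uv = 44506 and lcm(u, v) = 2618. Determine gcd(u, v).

gcd·lcm = product, so gcd = 44506/2618 = 17.

17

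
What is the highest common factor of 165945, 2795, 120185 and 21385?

gcd(165945, 2795): 165945 = 59·2795 + 1040; 2795 = 2·1040 + 715; 1040 = 1·715 + 325; 715 = 2·325 + 65; 325 = 5·65 + 0 → 65
gcd(65, 120185): 120185 = 1849·65 + 0 → 65
gcd(65, 21385): 21385 = 329·65 + 0 → 65

65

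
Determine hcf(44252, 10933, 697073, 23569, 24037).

gcd(44252, 10933): 44252 = 4·10933 + 520; 10933 = 21·520 + 13; 520 = 40·13 + 0 → 13
gcd(13, 697073): 697073 = 53621·13 + 0 → 13
gcd(13, 23569): 23569 = 1813·13 + 0 → 13
gcd(13, 24037): 24037 = 1849·13 + 0 → 13

13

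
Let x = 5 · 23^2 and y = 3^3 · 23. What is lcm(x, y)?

71415

max exponent per prime: 3^3 · 5 · 23^2 = 71415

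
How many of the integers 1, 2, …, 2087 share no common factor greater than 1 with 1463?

Prime factors of 1463: 7, 11, 19. Count integers ≤ 2087 divisible by none of them.
By inclusion–exclusion: 2087 − ⌊2087/7⌋ − ⌊2087/11⌋ − ⌊2087/19⌋ + ⌊2087/77⌋ + ⌊2087/133⌋ + ⌊2087/209⌋ − ⌊2087/1463⌋ = 1541.

1541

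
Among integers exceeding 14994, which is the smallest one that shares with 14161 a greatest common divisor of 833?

gcd(a, 14161) = 833 forces 833 | a; write a = 833s. Then gcd(833s, 833·17) = 833·gcd(s, 17), so need gcd(s, 17) = 1.
833s > 14994 gives s ≥ 19. The least s ≥ 19 coprime to 17 is 19, so a = 833·19 = 15827.

15827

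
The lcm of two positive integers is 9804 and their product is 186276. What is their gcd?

19

gcd·lcm = product, so gcd = 186276/9804 = 19.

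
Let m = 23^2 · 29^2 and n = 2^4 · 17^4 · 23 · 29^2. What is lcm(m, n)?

max exponent per prime: 2^4 · 17^4 · 23^2 · 29^2 = 594521186704

594521186704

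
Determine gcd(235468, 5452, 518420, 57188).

4

gcd(235468, 5452): 235468 = 43·5452 + 1032; 5452 = 5·1032 + 292; 1032 = 3·292 + 156; 292 = 1·156 + 136; 156 = 1·136 + 20; 136 = 6·20 + 16; 20 = 1·16 + 4; 16 = 4·4 + 0 → 4
gcd(4, 518420): 518420 = 129605·4 + 0 → 4
gcd(4, 57188): 57188 = 14297·4 + 0 → 4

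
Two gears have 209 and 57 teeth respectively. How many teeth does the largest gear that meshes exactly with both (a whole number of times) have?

209 = 11 · 19
57 = 3 · 19
Common: 19 = 19

19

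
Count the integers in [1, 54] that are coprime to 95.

95 = 5·19. Inclusion–exclusion on these primes:
54 − ⌊54/5⌋ − ⌊54/19⌋ + ⌊54/95⌋ = 42

42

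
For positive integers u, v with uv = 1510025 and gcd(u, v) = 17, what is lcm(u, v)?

88825

For any two positive integers, gcd × lcm equals their product. Hence lcm = 1510025 / 17 = 88825.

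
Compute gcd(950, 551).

19

950 = 2 · 5² · 19
551 = 19 · 29
Common: 19 = 19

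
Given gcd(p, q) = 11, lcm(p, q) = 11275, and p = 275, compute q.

451

p·q = gcd·lcm = 11·11275 = 124025, so q = 124025/275 = 451.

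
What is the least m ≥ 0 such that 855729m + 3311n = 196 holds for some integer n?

Reduce mod 3311: 855729m ≡ 196 (mod 3311). With g = gcd(855729, 3311) = 7 dividing 196, divide through: 122247m ≡ 28 (mod 473).
Since gcd(122247, 473) = 1, m ≡ 28·(122247)⁻¹ ≡ 29 (mod 473). Smallest non-negative: 29.

29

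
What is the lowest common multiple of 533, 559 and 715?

533 = 13 · 41; 559 = 13 · 43; 715 = 5 · 11 · 13
lcm takes max exponent of each prime: 5 · 11 · 13 · 41 · 43 = 1260545

1260545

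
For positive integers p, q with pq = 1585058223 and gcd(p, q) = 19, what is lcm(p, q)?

83424117

For any two positive integers, gcd × lcm equals their product. Hence lcm = 1585058223 / 19 = 83424117.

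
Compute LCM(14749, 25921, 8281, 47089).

14749 = 7³ · 43; 25921 = 7² · 23²; 8281 = 7² · 13²; 47089 = 7² · 31²
lcm takes max exponent of each prime: 7³ · 13² · 23² · 31² · 43 = 1267150910389

1267150910389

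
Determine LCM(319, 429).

319 = 11 · 29; 429 = 3 · 11 · 13
max exponents: 3 · 11 · 13 · 29 = 12441

12441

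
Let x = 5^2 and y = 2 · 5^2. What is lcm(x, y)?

max exponent per prime: 2 · 5^2 = 50

50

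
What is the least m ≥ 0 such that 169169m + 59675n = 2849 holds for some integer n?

696

Reduce mod 59675: 169169m ≡ 2849 (mod 59675). With g = gcd(169169, 59675) = 77 dividing 2849, divide through: 2197m ≡ 37 (mod 775).
Since gcd(2197, 775) = 1, m ≡ 37·(2197)⁻¹ ≡ 696 (mod 775). Smallest non-negative: 696.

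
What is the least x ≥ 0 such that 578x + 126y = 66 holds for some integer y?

Euclid: 578 = 4·126 + 74; 126 = 1·74 + 52; 74 = 1·52 + 22; 52 = 2·22 + 8; 22 = 2·8 + 6; 8 = 1·6 + 2; 6 = 3·2 + 0 → gcd = 2; 66 = 2·33.
Back-substitution yields 578·(-17) + 126·(78) = 2, so one solution is x = -17·33 = -561, y = 78·33 = 2574.
Solutions in x differ by 126/2 = 63; the one in [0, 63) is -561 mod 63 = 6.

6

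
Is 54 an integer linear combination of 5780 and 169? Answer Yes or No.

Yes

gcd(5780, 169): 5780 = 34·169 + 34; 169 = 4·34 + 33; 34 = 1·33 + 1; 33 = 33·1 + 0 → 1
1 divides 54, so a solution exists.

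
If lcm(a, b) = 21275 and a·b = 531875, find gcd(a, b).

gcd·lcm = product, so gcd = 531875/21275 = 25.

25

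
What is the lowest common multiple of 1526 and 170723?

37217614

1526 = 2 · 7 · 109; 170723 = 7 · 29³
max exponents: 2 · 7 · 29³ · 109 = 37217614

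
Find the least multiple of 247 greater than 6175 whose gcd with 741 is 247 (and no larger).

741 = 247·3. Any x with gcd(x, 741) = 247 is a multiple of 247, say 247s, with s coprime to 3.
Need s > 6175/247, so s ≥ 26. First s ≥ 26 with gcd(s, 3) = 1 is s = 26. Thus x = 247·26 = 6422.

6422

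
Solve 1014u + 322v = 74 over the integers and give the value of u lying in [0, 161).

Reduce mod 322: 1014u ≡ 74 (mod 322). With g = gcd(1014, 322) = 2 dividing 74, divide through: 507u ≡ 37 (mod 161).
Since gcd(507, 161) = 1, u ≡ 37·(507)⁻¹ ≡ 129 (mod 161). Smallest non-negative: 129.

129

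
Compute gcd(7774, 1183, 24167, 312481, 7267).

gcd(7774, 1183): 7774 = 6·1183 + 676; 1183 = 1·676 + 507; 676 = 1·507 + 169; 507 = 3·169 + 0 → 169
gcd(169, 24167): 24167 = 143·169 + 0 → 169
gcd(169, 312481): 312481 = 1849·169 + 0 → 169
gcd(169, 7267): 7267 = 43·169 + 0 → 169

169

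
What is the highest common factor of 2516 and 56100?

Euclid: 56100 = 22·2516 + 748; 2516 = 3·748 + 272; 748 = 2·272 + 204; 272 = 1·204 + 68; 204 = 3·68 + 0. Last nonzero remainder: 68.

68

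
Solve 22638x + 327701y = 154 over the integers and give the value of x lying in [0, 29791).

10133

Reduce mod 327701: 22638x ≡ 154 (mod 327701). With g = gcd(22638, 327701) = 11 dividing 154, divide through: 2058x ≡ 14 (mod 29791).
Since gcd(2058, 29791) = 1, x ≡ 14·(2058)⁻¹ ≡ 10133 (mod 29791). Smallest non-negative: 10133.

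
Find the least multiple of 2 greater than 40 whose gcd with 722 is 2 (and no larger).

gcd(a, 722) = 2 forces 2 | a; write a = 2s. Then gcd(2s, 2·361) = 2·gcd(s, 361), so need gcd(s, 361) = 1.
2s > 40 gives s ≥ 21. The least s ≥ 21 coprime to 361 is 21, so a = 2·21 = 42.

42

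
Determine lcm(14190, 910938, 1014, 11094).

14190 = 2 · 3 · 5 · 11 · 43; 910938 = 2 · 3 · 7 · 23² · 41; 1014 = 2 · 3 · 13²; 11094 = 2 · 3 · 43²
lcm takes max exponent of each prime: 2 · 3 · 5 · 7 · 11 · 13² · 23² · 41 · 43² = 15655794944790

15655794944790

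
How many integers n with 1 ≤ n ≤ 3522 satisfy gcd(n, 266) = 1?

1429

266 = 2·7·19. Inclusion–exclusion on these primes:
3522 − ⌊3522/2⌋ − ⌊3522/7⌋ − ⌊3522/19⌋ + ⌊3522/14⌋ + ⌊3522/38⌋ + ⌊3522/133⌋ − ⌊3522/266⌋ = 1429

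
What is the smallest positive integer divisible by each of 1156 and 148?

42772

gcd first: 1156 = 7·148 + 120; 148 = 1·120 + 28; 120 = 4·28 + 8; 28 = 3·8 + 4; 8 = 2·4 + 0 → gcd = 4
lcm = 1156·148/gcd = 171088/4 = 42772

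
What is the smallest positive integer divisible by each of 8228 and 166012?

2822204

8228 = 2² · 11² · 17; 166012 = 2² · 7³ · 11²
max exponents: 2² · 7³ · 11² · 17 = 2822204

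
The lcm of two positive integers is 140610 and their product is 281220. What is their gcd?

2

gcd·lcm = product, so gcd = 281220/140610 = 2.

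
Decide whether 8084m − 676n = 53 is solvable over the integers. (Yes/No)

No

gcd(8084, 676): 8084 = 11·676 + 648; 676 = 1·648 + 28; 648 = 23·28 + 4; 28 = 7·4 + 0 → 4
4 does not divide 53, so a solution does not exist.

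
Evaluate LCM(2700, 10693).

28871100

2700 = 2² · 3³ · 5²; 10693 = 17² · 37
max exponents: 2² · 3³ · 5² · 17² · 37 = 28871100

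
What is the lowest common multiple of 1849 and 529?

978121

1849 = 43²; 529 = 23²
max exponents: 23² · 43² = 978121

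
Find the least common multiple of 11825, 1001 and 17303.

11825 = 5² · 11 · 43; 1001 = 7 · 11 · 13; 17303 = 11³ · 13
lcm takes max exponent of each prime: 5² · 7 · 11³ · 13 · 43 = 130205075

130205075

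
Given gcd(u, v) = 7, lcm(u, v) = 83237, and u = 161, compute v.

3619

Using uv = gcd(u,v)·lcm(u,v) = 7·83237 = 582659, we get v = 582659/161 = 3619.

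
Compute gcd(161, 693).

7

Euclid: 693 = 4·161 + 49; 161 = 3·49 + 14; 49 = 3·14 + 7; 14 = 2·7 + 0. Last nonzero remainder: 7.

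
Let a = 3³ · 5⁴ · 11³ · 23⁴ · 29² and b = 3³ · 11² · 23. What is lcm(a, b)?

max exponent per prime: 3³ · 5⁴ · 11³ · 23⁴ · 29² = 5286024562685625

5286024562685625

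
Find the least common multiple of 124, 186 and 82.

15252

124 = 2² · 31; 186 = 2 · 3 · 31; 82 = 2 · 41
lcm takes max exponent of each prime: 2² · 3 · 31 · 41 = 15252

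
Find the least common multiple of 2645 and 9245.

4890605

2645 = 5 · 23²; 9245 = 5 · 43²
max exponents: 5 · 23² · 43² = 4890605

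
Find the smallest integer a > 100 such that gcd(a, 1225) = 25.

Multiples of 25 above 100: 25·5, 25·6, … . Need the cofactor coprime to 1225/25 = 49.
Checking s = 5, 6, … the first with gcd(s, 49) = 1 is s = 5, giving 125.

125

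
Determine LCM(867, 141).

40749

gcd first: 867 = 6·141 + 21; 141 = 6·21 + 15; 21 = 1·15 + 6; 15 = 2·6 + 3; 6 = 2·3 + 0 → gcd = 3
lcm = 867·141/gcd = 122247/3 = 40749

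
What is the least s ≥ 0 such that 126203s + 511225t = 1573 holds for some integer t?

3666

gcd(126203, 511225) = 121 (Euclid: 511225 = 4·126203 + 6413; 126203 = 19·6413 + 4356; 6413 = 1·4356 + 2057; 4356 = 2·2057 + 242; 2057 = 8·242 + 121; 242 = 2·121 + 0), and 121 | 1573.
Extended Euclid: 126203·(-1993) + 511225·(492) = 121. Scale by 13: s₀ = -25909.
General solution s = s₀ + 4225k; reducing mod 4225 gives s = 3666 (and t = -905).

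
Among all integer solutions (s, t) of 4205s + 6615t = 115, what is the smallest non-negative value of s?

Euclid: 6615 = 1·4205 + 2410; 4205 = 1·2410 + 1795; 2410 = 1·1795 + 615; 1795 = 2·615 + 565; 615 = 1·565 + 50; 565 = 11·50 + 15; 50 = 3·15 + 5; 15 = 3·5 + 0 → gcd = 5; 115 = 5·23.
Back-substitution yields 4205·(-398) + 6615·(253) = 5, so one solution is s = -398·23 = -9154, t = 253·23 = 5819.
Solutions in s differ by 6615/5 = 1323; the one in [0, 1323) is -9154 mod 1323 = 107.

107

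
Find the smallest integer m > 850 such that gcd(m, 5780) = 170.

gcd(m, 5780) = 170 forces 170 | m; write m = 170s. Then gcd(170s, 170·34) = 170·gcd(s, 34), so need gcd(s, 34) = 1.
170s > 850 gives s ≥ 6. The least s ≥ 6 coprime to 34 is 7, so m = 170·7 = 1190.

1190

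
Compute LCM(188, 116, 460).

626980

188 = 2² · 47; 116 = 2² · 29; 460 = 2² · 5 · 23
lcm takes max exponent of each prime: 2² · 5 · 23 · 29 · 47 = 626980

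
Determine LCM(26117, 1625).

3264625

26117 = 7² · 13 · 41; 1625 = 5³ · 13
max exponents: 5³ · 7² · 13 · 41 = 3264625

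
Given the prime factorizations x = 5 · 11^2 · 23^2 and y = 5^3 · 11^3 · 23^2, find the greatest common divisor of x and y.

min exponent per shared prime: 5 · 11^2 · 23^2 = 320045

320045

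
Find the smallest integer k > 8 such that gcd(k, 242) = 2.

Multiples of 2 above 8: 2·5, 2·6, … . Need the cofactor coprime to 242/2 = 121.
Checking s = 5, 6, … the first with gcd(s, 121) = 1 is s = 5, giving 10.

10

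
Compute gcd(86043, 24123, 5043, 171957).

86043 = 3 · 23 · 29 · 43; 24123 = 3 · 11 · 17 · 43; 5043 = 3 · 41²; 171957 = 3 · 31 · 43²
gcd takes min exponent of each prime: 3 = 3

3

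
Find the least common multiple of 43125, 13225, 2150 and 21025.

43125 = 3 · 5⁴ · 23; 13225 = 5² · 23²; 2150 = 2 · 5² · 43; 21025 = 5² · 29²
lcm takes max exponent of each prime: 2 · 3 · 5⁴ · 23² · 29² · 43 = 71738351250

71738351250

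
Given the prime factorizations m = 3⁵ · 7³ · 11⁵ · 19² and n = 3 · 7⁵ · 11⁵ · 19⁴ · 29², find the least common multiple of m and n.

72089215444356144111

max exponent per prime: 3⁵ · 7⁵ · 11⁵ · 19⁴ · 29² = 72089215444356144111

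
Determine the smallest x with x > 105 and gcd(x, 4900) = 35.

315

Multiples of 35 above 105: 35·4, 35·5, … . Need the cofactor coprime to 4900/35 = 140.
Checking s = 4, 5, … the first with gcd(s, 140) = 1 is s = 9, giving 315.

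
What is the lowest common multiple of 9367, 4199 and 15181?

5723237

9367 = 17 · 19 · 29; 4199 = 13 · 17 · 19; 15181 = 17 · 19 · 47
lcm takes max exponent of each prime: 13 · 17 · 19 · 29 · 47 = 5723237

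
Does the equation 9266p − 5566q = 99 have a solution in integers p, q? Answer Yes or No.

No

gcd(9266, 5566): 9266 = 1·5566 + 3700; 5566 = 1·3700 + 1866; 3700 = 1·1866 + 1834; 1866 = 1·1834 + 32; 1834 = 57·32 + 10; 32 = 3·10 + 2; 10 = 5·2 + 0 → 2
2 does not divide 99, so a solution does not exist.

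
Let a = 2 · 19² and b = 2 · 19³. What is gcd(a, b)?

722

min exponent per shared prime: 2 · 19² = 722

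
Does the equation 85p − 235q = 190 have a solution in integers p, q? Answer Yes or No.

Yes

gcd(85, 235): 235 = 2·85 + 65; 85 = 1·65 + 20; 65 = 3·20 + 5; 20 = 4·5 + 0 → 5
5 divides 190, so a solution exists.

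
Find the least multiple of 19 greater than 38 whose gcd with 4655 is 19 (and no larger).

57

gcd(m, 4655) = 19 forces 19 | m; write m = 19s. Then gcd(19s, 19·245) = 19·gcd(s, 245), so need gcd(s, 245) = 1.
19s > 38 gives s ≥ 3. The least s ≥ 3 coprime to 245 is 3, so m = 19·3 = 57.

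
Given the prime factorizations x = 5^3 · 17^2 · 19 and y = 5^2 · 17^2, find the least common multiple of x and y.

max exponent per prime: 5^3 · 17^2 · 19 = 686375

686375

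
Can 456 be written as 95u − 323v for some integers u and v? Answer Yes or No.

gcd(95, 323): 323 = 3·95 + 38; 95 = 2·38 + 19; 38 = 2·19 + 0 → 19
19 divides 456, so a solution exists.

Yes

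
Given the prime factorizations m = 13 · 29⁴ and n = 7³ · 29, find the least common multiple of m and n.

3153765979

max exponent per prime: 7³ · 13 · 29⁴ = 3153765979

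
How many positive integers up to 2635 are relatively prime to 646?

646 = 2·17·19. Inclusion–exclusion on these primes:
2635 − ⌊2635/2⌋ − ⌊2635/17⌋ − ⌊2635/19⌋ + ⌊2635/34⌋ + ⌊2635/38⌋ + ⌊2635/323⌋ − ⌊2635/646⌋ = 1175

1175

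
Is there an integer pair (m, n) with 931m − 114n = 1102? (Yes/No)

Yes

gcd(931, 114): 931 = 8·114 + 19; 114 = 6·19 + 0 → 19
19 divides 1102, so a solution exists.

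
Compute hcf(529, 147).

529 = 23²
147 = 3 · 7²
Common: 1 = 1

1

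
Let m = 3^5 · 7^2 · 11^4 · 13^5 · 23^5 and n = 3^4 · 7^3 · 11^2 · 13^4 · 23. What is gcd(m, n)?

315477008847

min exponent per shared prime: 3^4 · 7^2 · 11^2 · 13^4 · 23 = 315477008847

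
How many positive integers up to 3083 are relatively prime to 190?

1169

190 = 2·5·19. Inclusion–exclusion on these primes:
3083 − ⌊3083/2⌋ − ⌊3083/5⌋ − ⌊3083/19⌋ + ⌊3083/10⌋ + ⌊3083/38⌋ + ⌊3083/95⌋ − ⌊3083/190⌋ = 1169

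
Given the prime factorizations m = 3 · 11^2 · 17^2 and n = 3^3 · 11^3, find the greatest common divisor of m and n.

min exponent per shared prime: 3 · 11^2 = 363

363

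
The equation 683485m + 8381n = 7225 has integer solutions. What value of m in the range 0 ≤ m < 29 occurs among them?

7

gcd(683485, 8381) = 289 (Euclid: 683485 = 81·8381 + 4624; 8381 = 1·4624 + 3757; 4624 = 1·3757 + 867; 3757 = 4·867 + 289; 867 = 3·289 + 0), and 289 | 7225.
Extended Euclid: 683485·(-9) + 8381·(734) = 289. Scale by 25: m₀ = -225.
General solution m = m₀ + 29t; reducing mod 29 gives m = 7 (and n = -570).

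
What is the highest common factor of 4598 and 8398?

Euclid: 8398 = 1·4598 + 3800; 4598 = 1·3800 + 798; 3800 = 4·798 + 608; 798 = 1·608 + 190; 608 = 3·190 + 38; 190 = 5·38 + 0. Last nonzero remainder: 38.

38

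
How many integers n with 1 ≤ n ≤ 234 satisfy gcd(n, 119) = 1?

189

Prime factors of 119: 7, 17. Count integers ≤ 234 divisible by none of them.
By inclusion–exclusion: 234 − ⌊234/7⌋ − ⌊234/17⌋ + ⌊234/119⌋ = 189.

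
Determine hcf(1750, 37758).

Euclid: 37758 = 21·1750 + 1008; 1750 = 1·1008 + 742; 1008 = 1·742 + 266; 742 = 2·266 + 210; 266 = 1·210 + 56; 210 = 3·56 + 42; 56 = 1·42 + 14; 42 = 3·14 + 0. Last nonzero remainder: 14.

14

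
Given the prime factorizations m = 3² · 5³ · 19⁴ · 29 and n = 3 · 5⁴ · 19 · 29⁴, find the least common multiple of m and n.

max exponent per prime: 3² · 5⁴ · 19⁴ · 29⁴ = 518476315505625

518476315505625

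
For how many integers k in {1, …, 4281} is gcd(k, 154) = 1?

Prime factors of 154: 2, 7, 11. Count integers ≤ 4281 divisible by none of them.
By inclusion–exclusion: 4281 − ⌊4281/2⌋ − ⌊4281/7⌋ − ⌊4281/11⌋ + ⌊4281/14⌋ + ⌊4281/22⌋ + ⌊4281/77⌋ − ⌊4281/154⌋ = 1668.

1668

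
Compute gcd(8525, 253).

8525 = 5² · 11 · 31
253 = 11 · 23
Common: 11 = 11

11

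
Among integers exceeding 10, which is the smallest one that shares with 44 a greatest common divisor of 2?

44 = 2·22. Any k with gcd(k, 44) = 2 is a multiple of 2, say 2s, with s coprime to 22.
Need s > 10/2, so s ≥ 6. First s ≥ 6 with gcd(s, 22) = 1 is s = 7. Thus k = 2·7 = 14.

14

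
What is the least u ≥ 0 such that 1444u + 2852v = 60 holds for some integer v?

241

Reduce mod 2852: 1444u ≡ 60 (mod 2852). With g = gcd(1444, 2852) = 4 dividing 60, divide through: 361u ≡ 15 (mod 713).
Since gcd(361, 713) = 1, u ≡ 15·(361)⁻¹ ≡ 241 (mod 713). Smallest non-negative: 241.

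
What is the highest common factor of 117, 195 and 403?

gcd(117, 195): 195 = 1·117 + 78; 117 = 1·78 + 39; 78 = 2·39 + 0 → 39
gcd(39, 403): 403 = 10·39 + 13; 39 = 3·13 + 0 → 13

13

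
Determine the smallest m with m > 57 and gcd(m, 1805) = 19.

76

gcd(m, 1805) = 19 forces 19 | m; write m = 19s. Then gcd(19s, 19·95) = 19·gcd(s, 95), so need gcd(s, 95) = 1.
19s > 57 gives s ≥ 4. The least s ≥ 4 coprime to 95 is 4, so m = 19·4 = 76.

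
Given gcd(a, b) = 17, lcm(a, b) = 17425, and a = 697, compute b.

Using ab = gcd(a,b)·lcm(a,b) = 17·17425 = 296225, we get b = 296225/697 = 425.

425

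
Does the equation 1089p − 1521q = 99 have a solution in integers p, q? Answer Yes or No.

Yes

By Bézout, 1089p − 1521q = 99 has integer solutions iff gcd(1089, 1521) | 99.
Euclid: 1521 = 1·1089 + 432; 1089 = 2·432 + 225; 432 = 1·225 + 207; 225 = 1·207 + 18; 207 = 11·18 + 9; 18 = 2·9 + 0. gcd = 9; 99 mod 9 = 0. Yes.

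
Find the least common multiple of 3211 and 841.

2700451

3211 = 13² · 19; 841 = 29²
max exponents: 13² · 19 · 29² = 2700451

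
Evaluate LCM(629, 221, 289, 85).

lcm(629, 221) = 629·221/gcd = 139009/17 = 8177
lcm(8177, 289) = 8177·289/gcd = 2363153/17 = 139009
lcm(139009, 85) = 139009·85/gcd = 11815765/17 = 695045

695045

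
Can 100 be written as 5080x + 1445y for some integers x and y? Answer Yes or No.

Yes

gcd(5080, 1445): 5080 = 3·1445 + 745; 1445 = 1·745 + 700; 745 = 1·700 + 45; 700 = 15·45 + 25; 45 = 1·25 + 20; 25 = 1·20 + 5; 20 = 4·5 + 0 → 5
5 divides 100, so a solution exists.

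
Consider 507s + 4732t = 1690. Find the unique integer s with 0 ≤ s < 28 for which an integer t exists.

gcd(507, 4732) = 169 (Euclid: 4732 = 9·507 + 169; 507 = 3·169 + 0), and 169 | 1690.
Extended Euclid: 507·(-9) + 4732·(1) = 169. Scale by 10: s₀ = -90.
General solution s = s₀ + 28k; reducing mod 28 gives s = 22 (and t = -2).

22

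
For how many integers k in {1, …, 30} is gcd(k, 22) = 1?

22 = 2·11. Inclusion–exclusion on these primes:
30 − ⌊30/2⌋ − ⌊30/11⌋ + ⌊30/22⌋ = 14

14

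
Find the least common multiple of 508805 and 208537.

508805 = 5 · 11² · 29²; 208537 = 7 · 31³
max exponents: 5 · 7 · 11² · 29² · 31³ = 106104668285

106104668285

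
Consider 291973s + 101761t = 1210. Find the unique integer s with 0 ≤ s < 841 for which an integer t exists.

Euclid: 291973 = 2·101761 + 88451; 101761 = 1·88451 + 13310; 88451 = 6·13310 + 8591; 13310 = 1·8591 + 4719; 8591 = 1·4719 + 3872; 4719 = 1·3872 + 847; 3872 = 4·847 + 484; 847 = 1·484 + 363; 484 = 1·363 + 121; 363 = 3·121 + 0 → gcd = 121; 1210 = 121·10.
Back-substitution yields 291973·(237) + 101761·(-680) = 121, so one solution is s = 237·10 = 2370, t = -680·10 = -6800.
Solutions in s differ by 101761/121 = 841; the one in [0, 841) is 2370 mod 841 = 688.

688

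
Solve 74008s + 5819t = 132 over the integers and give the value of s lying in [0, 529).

323

gcd(74008, 5819) = 11 (Euclid: 74008 = 12·5819 + 4180; 5819 = 1·4180 + 1639; 4180 = 2·1639 + 902; 1639 = 1·902 + 737; 902 = 1·737 + 165; 737 = 4·165 + 77; 165 = 2·77 + 11; 77 = 7·11 + 0), and 11 | 132.
Extended Euclid: 74008·(71) + 5819·(-903) = 11. Scale by 12: s₀ = 852.
General solution s = s₀ + 529k; reducing mod 529 gives s = 323 (and t = -4108).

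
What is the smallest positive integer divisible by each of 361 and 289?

104329

gcd first: 361 = 1·289 + 72; 289 = 4·72 + 1; 72 = 72·1 + 0 → gcd = 1
lcm = 361·289/gcd = 104329/1 = 104329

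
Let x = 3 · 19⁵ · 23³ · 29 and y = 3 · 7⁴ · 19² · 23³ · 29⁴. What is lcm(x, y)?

153481812484160435919

max exponent per prime: 3 · 7⁴ · 19⁵ · 23³ · 29⁴ = 153481812484160435919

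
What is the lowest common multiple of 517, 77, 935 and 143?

lcm(517, 77) = 517·77/gcd = 39809/11 = 3619
lcm(3619, 935) = 3619·935/gcd = 3383765/11 = 307615
lcm(307615, 143) = 307615·143/gcd = 43988945/11 = 3998995

3998995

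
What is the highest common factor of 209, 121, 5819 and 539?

209 = 11 · 19; 121 = 11²; 5819 = 11 · 23²; 539 = 7² · 11
gcd takes min exponent of each prime: 11 = 11

11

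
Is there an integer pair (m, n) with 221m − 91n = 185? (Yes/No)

No

By Bézout, 221m − 91n = 185 has integer solutions iff gcd(221, 91) | 185.
Euclid: 221 = 2·91 + 39; 91 = 2·39 + 13; 39 = 3·13 + 0. gcd = 13; 185 mod 13 = 3. No.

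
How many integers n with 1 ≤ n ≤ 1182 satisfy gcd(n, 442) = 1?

442 = 2·13·17. Inclusion–exclusion on these primes:
1182 − ⌊1182/2⌋ − ⌊1182/13⌋ − ⌊1182/17⌋ + ⌊1182/26⌋ + ⌊1182/34⌋ + ⌊1182/221⌋ − ⌊1182/442⌋ = 514

514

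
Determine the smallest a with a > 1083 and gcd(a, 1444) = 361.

1805

1444 = 361·4. Any a with gcd(a, 1444) = 361 is a multiple of 361, say 361s, with s coprime to 4.
Need s > 1083/361, so s ≥ 4. First s ≥ 4 with gcd(s, 4) = 1 is s = 5. Thus a = 361·5 = 1805.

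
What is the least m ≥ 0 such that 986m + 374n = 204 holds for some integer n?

4

Reduce mod 374: 986m ≡ 204 (mod 374). With g = gcd(986, 374) = 34 dividing 204, divide through: 29m ≡ 6 (mod 11).
Since gcd(29, 11) = 1, m ≡ 6·(29)⁻¹ ≡ 4 (mod 11). Smallest non-negative: 4.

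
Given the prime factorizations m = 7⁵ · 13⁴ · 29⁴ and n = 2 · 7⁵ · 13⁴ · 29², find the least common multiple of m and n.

679024737874574

max exponent per prime: 2 · 7⁵ · 13⁴ · 29⁴ = 679024737874574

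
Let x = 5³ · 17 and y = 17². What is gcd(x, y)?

17

min exponent per shared prime: 17 = 17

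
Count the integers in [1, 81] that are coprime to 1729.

60

Prime factors of 1729: 7, 13, 19. Count integers ≤ 81 divisible by none of them.
By inclusion–exclusion: 81 − ⌊81/7⌋ − ⌊81/13⌋ − ⌊81/19⌋ + ⌊81/91⌋ + ⌊81/133⌋ + ⌊81/247⌋ − ⌊81/1729⌋ = 60.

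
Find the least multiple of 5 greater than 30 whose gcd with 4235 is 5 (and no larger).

Multiples of 5 above 30: 5·7, 5·8, … . Need the cofactor coprime to 4235/5 = 847.
Checking s = 7, 8, … the first with gcd(s, 847) = 1 is s = 8, giving 40.

40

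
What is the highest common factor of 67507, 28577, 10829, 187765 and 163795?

gcd(67507, 28577): 67507 = 2·28577 + 10353; 28577 = 2·10353 + 7871; 10353 = 1·7871 + 2482; 7871 = 3·2482 + 425; 2482 = 5·425 + 357; 425 = 1·357 + 68; 357 = 5·68 + 17; 68 = 4·17 + 0 → 17
gcd(17, 10829): 10829 = 637·17 + 0 → 17
gcd(17, 187765): 187765 = 11045·17 + 0 → 17
gcd(17, 163795): 163795 = 9635·17 + 0 → 17

17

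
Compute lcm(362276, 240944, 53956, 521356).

lcm(362276, 240944) = 362276·240944/gcd = 87288228544/4 = 21822057136
lcm(21822057136, 53956) = 21822057136·53956/gcd = 1177430914830016/7708 = 152754399952
lcm(152754399952, 521356) = 152754399952·521356/gcd = 79639422941374912/1804 = 44146021586128

44146021586128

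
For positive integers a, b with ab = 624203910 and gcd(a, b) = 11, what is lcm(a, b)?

Since gcd(a,b)·lcm(a,b) = ab, lcm = 624203910/11 = 56745810.

56745810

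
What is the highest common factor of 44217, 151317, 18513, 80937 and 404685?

153

gcd(44217, 151317): 151317 = 3·44217 + 18666; 44217 = 2·18666 + 6885; 18666 = 2·6885 + 4896; 6885 = 1·4896 + 1989; 4896 = 2·1989 + 918; 1989 = 2·918 + 153; 918 = 6·153 + 0 → 153
gcd(153, 18513): 18513 = 121·153 + 0 → 153
gcd(153, 80937): 80937 = 529·153 + 0 → 153
gcd(153, 404685): 404685 = 2645·153 + 0 → 153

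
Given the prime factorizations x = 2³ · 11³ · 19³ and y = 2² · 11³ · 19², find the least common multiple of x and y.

73034632

max exponent per prime: 2³ · 11³ · 19³ = 73034632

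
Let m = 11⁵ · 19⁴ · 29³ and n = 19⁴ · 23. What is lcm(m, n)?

11773339273780337

max exponent per prime: 11⁵ · 19⁴ · 23 · 29³ = 11773339273780337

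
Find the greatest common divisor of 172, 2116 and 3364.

4

172 = 2² · 43; 2116 = 2² · 23²; 3364 = 2² · 29²
gcd takes min exponent of each prime: 2² = 4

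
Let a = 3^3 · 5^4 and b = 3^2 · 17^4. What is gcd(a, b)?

min exponent per shared prime: 3^2 = 9

9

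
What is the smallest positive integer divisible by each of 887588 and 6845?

gcd first: 887588 = 129·6845 + 4583; 6845 = 1·4583 + 2262; 4583 = 2·2262 + 59; 2262 = 38·59 + 20; 59 = 2·20 + 19; 20 = 1·19 + 1; 19 = 19·1 + 0 → gcd = 1
lcm = 887588·6845/gcd = 6075539860/1 = 6075539860

6075539860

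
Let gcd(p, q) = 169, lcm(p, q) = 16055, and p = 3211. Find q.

p·q = gcd·lcm = 169·16055 = 2713295, so q = 2713295/3211 = 845.

845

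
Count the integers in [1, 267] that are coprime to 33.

33 = 3·11. Inclusion–exclusion on these primes:
267 − ⌊267/3⌋ − ⌊267/11⌋ + ⌊267/33⌋ = 162

162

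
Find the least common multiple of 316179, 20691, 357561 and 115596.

54077813119044

316179 = 3² · 19 · 43²; 20691 = 3² · 11² · 19; 357561 = 3³ · 17 · 19 · 41; 115596 = 2² · 3² · 13² · 19
lcm takes max exponent of each prime: 2² · 3³ · 11² · 13² · 17 · 19 · 41 · 43² = 54077813119044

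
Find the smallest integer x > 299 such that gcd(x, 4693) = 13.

312

Multiples of 13 above 299: 13·24, 13·25, … . Need the cofactor coprime to 4693/13 = 361.
Checking s = 24, 25, … the first with gcd(s, 361) = 1 is s = 24, giving 312.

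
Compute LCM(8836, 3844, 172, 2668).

243541728676

8836 = 2² · 47²; 3844 = 2² · 31²; 172 = 2² · 43; 2668 = 2² · 23 · 29
lcm takes max exponent of each prime: 2² · 23 · 29 · 31² · 43 · 47² = 243541728676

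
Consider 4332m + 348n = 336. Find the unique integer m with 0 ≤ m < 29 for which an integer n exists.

20

gcd(4332, 348) = 12 (Euclid: 4332 = 12·348 + 156; 348 = 2·156 + 36; 156 = 4·36 + 12; 36 = 3·12 + 0), and 12 | 336.
Extended Euclid: 4332·(9) + 348·(-112) = 12. Scale by 28: m₀ = 252.
General solution m = m₀ + 29t; reducing mod 29 gives m = 20 (and n = -248).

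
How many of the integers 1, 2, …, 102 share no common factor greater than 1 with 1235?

72

Prime factors of 1235: 5, 13, 19. Count integers ≤ 102 divisible by none of them.
By inclusion–exclusion: 102 − ⌊102/5⌋ − ⌊102/13⌋ − ⌊102/19⌋ + ⌊102/65⌋ + ⌊102/95⌋ + ⌊102/247⌋ − ⌊102/1235⌋ = 72.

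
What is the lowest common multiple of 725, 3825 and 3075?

4547925

725 = 5² · 29; 3825 = 3² · 5² · 17; 3075 = 3 · 5² · 41
lcm takes max exponent of each prime: 3² · 5² · 17 · 29 · 41 = 4547925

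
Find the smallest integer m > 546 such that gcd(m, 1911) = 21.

567

gcd(m, 1911) = 21 forces 21 | m; write m = 21s. Then gcd(21s, 21·91) = 21·gcd(s, 91), so need gcd(s, 91) = 1.
21s > 546 gives s ≥ 27. The least s ≥ 27 coprime to 91 is 27, so m = 21·27 = 567.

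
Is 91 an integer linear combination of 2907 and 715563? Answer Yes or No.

No

By Bézout, 2907m − 715563n = 91 has integer solutions iff gcd(2907, 715563) | 91.
Euclid: 715563 = 246·2907 + 441; 2907 = 6·441 + 261; 441 = 1·261 + 180; 261 = 1·180 + 81; 180 = 2·81 + 18; 81 = 4·18 + 9; 18 = 2·9 + 0. gcd = 9; 91 mod 9 = 1. No.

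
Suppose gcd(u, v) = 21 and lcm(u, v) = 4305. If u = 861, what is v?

Using uv = gcd(u,v)·lcm(u,v) = 21·4305 = 90405, we get v = 90405/861 = 105.

105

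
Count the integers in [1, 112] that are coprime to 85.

85

85 = 5·17. Inclusion–exclusion on these primes:
112 − ⌊112/5⌋ − ⌊112/17⌋ + ⌊112/85⌋ = 85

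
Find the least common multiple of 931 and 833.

15827

931 = 7² · 19; 833 = 7² · 17
max exponents: 7² · 17 · 19 = 15827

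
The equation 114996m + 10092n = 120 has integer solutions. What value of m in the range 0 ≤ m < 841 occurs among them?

Euclid: 114996 = 11·10092 + 3984; 10092 = 2·3984 + 2124; 3984 = 1·2124 + 1860; 2124 = 1·1860 + 264; 1860 = 7·264 + 12; 264 = 22·12 + 0 → gcd = 12; 120 = 12·10.
Back-substitution yields 114996·(38) + 10092·(-433) = 12, so one solution is m = 38·10 = 380, n = -433·10 = -4330.
Solutions in m differ by 10092/12 = 841; the one in [0, 841) is 380 mod 841 = 380.

380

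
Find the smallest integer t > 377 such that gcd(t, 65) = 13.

65 = 13·5. Any t with gcd(t, 65) = 13 is a multiple of 13, say 13s, with s coprime to 5.
Need s > 377/13, so s ≥ 30. First s ≥ 30 with gcd(s, 5) = 1 is s = 31. Thus t = 13·31 = 403.

403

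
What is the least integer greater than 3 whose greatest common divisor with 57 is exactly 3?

Multiples of 3 above 3: 3·2, 3·3, … . Need the cofactor coprime to 57/3 = 19.
Checking s = 2, 3, … the first with gcd(s, 19) = 1 is s = 2, giving 6.

6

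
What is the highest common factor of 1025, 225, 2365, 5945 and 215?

5

gcd(1025, 225): 1025 = 4·225 + 125; 225 = 1·125 + 100; 125 = 1·100 + 25; 100 = 4·25 + 0 → 25
gcd(25, 2365): 2365 = 94·25 + 15; 25 = 1·15 + 10; 15 = 1·10 + 5; 10 = 2·5 + 0 → 5
gcd(5, 5945): 5945 = 1189·5 + 0 → 5
gcd(5, 215): 215 = 43·5 + 0 → 5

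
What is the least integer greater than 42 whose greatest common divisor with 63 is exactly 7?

49

Multiples of 7 above 42: 7·7, 7·8, … . Need the cofactor coprime to 63/7 = 9.
Checking s = 7, 8, … the first with gcd(s, 9) = 1 is s = 7, giving 49.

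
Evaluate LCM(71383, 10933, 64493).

71383 = 13 · 17² · 19; 10933 = 13 · 29²; 64493 = 11² · 13 · 41
lcm takes max exponent of each prime: 11² · 13 · 17² · 19 · 29² · 41 = 297824223983

297824223983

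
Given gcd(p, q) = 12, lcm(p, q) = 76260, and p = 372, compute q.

Using pq = gcd(p,q)·lcm(p,q) = 12·76260 = 915120, we get q = 915120/372 = 2460.

2460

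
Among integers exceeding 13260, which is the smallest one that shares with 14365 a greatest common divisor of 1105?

15470

gcd(t, 14365) = 1105 forces 1105 | t; write t = 1105s. Then gcd(1105s, 1105·13) = 1105·gcd(s, 13), so need gcd(s, 13) = 1.
1105s > 13260 gives s ≥ 13. The least s ≥ 13 coprime to 13 is 14, so t = 1105·14 = 15470.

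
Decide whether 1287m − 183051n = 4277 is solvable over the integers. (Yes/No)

By Bézout, 1287m − 183051n = 4277 has integer solutions iff gcd(1287, 183051) | 4277.
Euclid: 183051 = 142·1287 + 297; 1287 = 4·297 + 99; 297 = 3·99 + 0. gcd = 99; 4277 mod 99 = 20. No.

No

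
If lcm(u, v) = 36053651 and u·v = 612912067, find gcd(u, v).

From gcd × lcm = uv: gcd = 612912067 / 36053651 = 17.

17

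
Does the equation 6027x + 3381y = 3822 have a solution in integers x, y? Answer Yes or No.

Yes

By Bézout, 6027x + 3381y = 3822 has integer solutions iff gcd(6027, 3381) | 3822.
Euclid: 6027 = 1·3381 + 2646; 3381 = 1·2646 + 735; 2646 = 3·735 + 441; 735 = 1·441 + 294; 441 = 1·294 + 147; 294 = 2·147 + 0. gcd = 147; 3822 mod 147 = 0. Yes.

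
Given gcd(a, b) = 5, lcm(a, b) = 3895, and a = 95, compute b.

Using ab = gcd(a,b)·lcm(a,b) = 5·3895 = 19475, we get b = 19475/95 = 205.

205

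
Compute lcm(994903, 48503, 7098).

244746138

994903 = 7 · 13² · 29²; 48503 = 7 · 13² · 41; 7098 = 2 · 3 · 7 · 13²
lcm takes max exponent of each prime: 2 · 3 · 7 · 13² · 29² · 41 = 244746138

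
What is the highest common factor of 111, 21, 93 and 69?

gcd(111, 21): 111 = 5·21 + 6; 21 = 3·6 + 3; 6 = 2·3 + 0 → 3
gcd(3, 93): 93 = 31·3 + 0 → 3
gcd(3, 69): 69 = 23·3 + 0 → 3

3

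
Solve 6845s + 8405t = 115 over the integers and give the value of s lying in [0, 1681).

1029

Reduce mod 8405: 6845s ≡ 115 (mod 8405). With g = gcd(6845, 8405) = 5 dividing 115, divide through: 1369s ≡ 23 (mod 1681).
Since gcd(1369, 1681) = 1, s ≡ 23·(1369)⁻¹ ≡ 1029 (mod 1681). Smallest non-negative: 1029.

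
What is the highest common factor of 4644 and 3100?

4644 = 2² · 3³ · 43
3100 = 2² · 5² · 31
Common: 2² = 4

4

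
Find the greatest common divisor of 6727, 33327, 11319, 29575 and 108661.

7

6727 = 7 · 31²; 33327 = 3² · 7 · 23²; 11319 = 3 · 7³ · 11; 29575 = 5² · 7 · 13²; 108661 = 7 · 19² · 43
gcd takes min exponent of each prime: 7 = 7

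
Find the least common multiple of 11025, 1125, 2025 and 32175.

70945875

11025 = 3² · 5² · 7²; 1125 = 3² · 5³; 2025 = 3⁴ · 5²; 32175 = 3² · 5² · 11 · 13
lcm takes max exponent of each prime: 3⁴ · 5³ · 7² · 11 · 13 = 70945875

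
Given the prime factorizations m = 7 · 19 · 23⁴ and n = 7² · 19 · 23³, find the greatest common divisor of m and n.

min exponent per shared prime: 7 · 19 · 23³ = 1618211

1618211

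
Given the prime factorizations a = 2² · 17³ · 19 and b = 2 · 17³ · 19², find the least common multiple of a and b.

7094372

max exponent per prime: 2² · 17³ · 19² = 7094372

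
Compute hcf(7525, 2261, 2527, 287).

7525 = 5² · 7 · 43; 2261 = 7 · 17 · 19; 2527 = 7 · 19²; 287 = 7 · 41
gcd takes min exponent of each prime: 7 = 7

7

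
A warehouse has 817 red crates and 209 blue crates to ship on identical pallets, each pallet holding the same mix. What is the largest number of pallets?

817 = 19 · 43
209 = 11 · 19
Common: 19 = 19

19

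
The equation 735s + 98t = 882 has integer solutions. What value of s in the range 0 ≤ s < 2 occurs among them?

0

Reduce mod 98: 735s ≡ 882 (mod 98). With g = gcd(735, 98) = 49 dividing 882, divide through: 15s ≡ 18 (mod 2).
Since gcd(15, 2) = 1, s ≡ 18·(15)⁻¹ ≡ 0 (mod 2). Smallest non-negative: 0.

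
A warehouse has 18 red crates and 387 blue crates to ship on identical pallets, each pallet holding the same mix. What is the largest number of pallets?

9

18 = 2 · 3²
387 = 3² · 43
Common: 3² = 9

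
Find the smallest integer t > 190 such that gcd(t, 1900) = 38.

Multiples of 38 above 190: 38·6, 38·7, … . Need the cofactor coprime to 1900/38 = 50.
Checking s = 6, 7, … the first with gcd(s, 50) = 1 is s = 7, giving 266.

266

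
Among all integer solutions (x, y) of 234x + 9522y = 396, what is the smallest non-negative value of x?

490

Reduce mod 9522: 234x ≡ 396 (mod 9522). With g = gcd(234, 9522) = 18 dividing 396, divide through: 13x ≡ 22 (mod 529).
Since gcd(13, 529) = 1, x ≡ 22·(13)⁻¹ ≡ 490 (mod 529). Smallest non-negative: 490.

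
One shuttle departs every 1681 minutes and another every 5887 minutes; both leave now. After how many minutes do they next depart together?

1681 = 41²; 5887 = 7 · 29²
max exponents: 7 · 29² · 41² = 9896047

9896047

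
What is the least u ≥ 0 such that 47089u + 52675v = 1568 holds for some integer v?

Reduce mod 52675: 47089u ≡ 1568 (mod 52675). With g = gcd(47089, 52675) = 49 dividing 1568, divide through: 961u ≡ 32 (mod 1075).
Since gcd(961, 1075) = 1, u ≡ 32·(961)⁻¹ ≡ 1037 (mod 1075). Smallest non-negative: 1037.

1037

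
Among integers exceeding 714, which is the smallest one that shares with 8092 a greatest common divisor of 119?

8092 = 119·68. Any a with gcd(a, 8092) = 119 is a multiple of 119, say 119s, with s coprime to 68.
Need s > 714/119, so s ≥ 7. First s ≥ 7 with gcd(s, 68) = 1 is s = 7. Thus a = 119·7 = 833.

833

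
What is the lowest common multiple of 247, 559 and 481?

247 = 13 · 19; 559 = 13 · 43; 481 = 13 · 37
lcm takes max exponent of each prime: 13 · 19 · 37 · 43 = 392977

392977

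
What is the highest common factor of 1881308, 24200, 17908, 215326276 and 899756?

484

1881308 = 2² · 11² · 13² · 23; 24200 = 2³ · 5² · 11²; 17908 = 2² · 11² · 37; 215326276 = 2² · 11² · 23² · 29²; 899756 = 2² · 11³ · 13²
gcd takes min exponent of each prime: 2² · 11² = 484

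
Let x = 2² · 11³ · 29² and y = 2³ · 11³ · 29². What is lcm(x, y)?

8954968

max exponent per prime: 2³ · 11³ · 29² = 8954968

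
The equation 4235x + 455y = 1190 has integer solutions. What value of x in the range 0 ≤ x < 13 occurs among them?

gcd(4235, 455) = 35 (Euclid: 4235 = 9·455 + 140; 455 = 3·140 + 35; 140 = 4·35 + 0), and 35 | 1190.
Extended Euclid: 4235·(-3) + 455·(28) = 35. Scale by 34: x₀ = -102.
General solution x = x₀ + 13t; reducing mod 13 gives x = 2 (and y = -16).

2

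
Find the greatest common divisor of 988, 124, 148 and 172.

4

gcd(988, 124): 988 = 7·124 + 120; 124 = 1·120 + 4; 120 = 30·4 + 0 → 4
gcd(4, 148): 148 = 37·4 + 0 → 4
gcd(4, 172): 172 = 43·4 + 0 → 4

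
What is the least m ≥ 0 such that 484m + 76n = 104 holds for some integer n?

1

Euclid: 484 = 6·76 + 28; 76 = 2·28 + 20; 28 = 1·20 + 8; 20 = 2·8 + 4; 8 = 2·4 + 0 → gcd = 4; 104 = 4·26.
Back-substitution yields 484·(-8) + 76·(51) = 4, so one solution is m = -8·26 = -208, n = 51·26 = 1326.
Solutions in m differ by 76/4 = 19; the one in [0, 19) is -208 mod 19 = 1.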